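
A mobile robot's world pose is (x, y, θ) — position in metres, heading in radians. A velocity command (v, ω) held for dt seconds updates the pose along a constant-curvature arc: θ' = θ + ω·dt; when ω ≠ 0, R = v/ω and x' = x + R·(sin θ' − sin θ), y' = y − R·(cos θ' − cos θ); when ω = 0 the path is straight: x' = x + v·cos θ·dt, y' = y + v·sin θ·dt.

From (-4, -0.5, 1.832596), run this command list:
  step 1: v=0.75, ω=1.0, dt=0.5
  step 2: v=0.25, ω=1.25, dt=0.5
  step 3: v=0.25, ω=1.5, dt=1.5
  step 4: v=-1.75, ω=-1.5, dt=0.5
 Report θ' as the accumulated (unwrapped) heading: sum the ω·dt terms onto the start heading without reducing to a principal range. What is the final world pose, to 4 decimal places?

(-4.5695, 0.4875, 4.4576)

step 1: θ'=2.3326 (R=0.7500) → pose (-4.1817, -0.1764, 2.3326)
step 2: θ'=2.9576 (R=0.2000) → pose (-4.2899, -0.1179, 2.9576)
step 3: θ'=5.2076 (R=0.1667) → pose (-4.4670, -0.3609, 5.2076)
step 4: θ'=4.4576 (R=1.1667) → pose (-4.5695, 0.4875, 4.4576)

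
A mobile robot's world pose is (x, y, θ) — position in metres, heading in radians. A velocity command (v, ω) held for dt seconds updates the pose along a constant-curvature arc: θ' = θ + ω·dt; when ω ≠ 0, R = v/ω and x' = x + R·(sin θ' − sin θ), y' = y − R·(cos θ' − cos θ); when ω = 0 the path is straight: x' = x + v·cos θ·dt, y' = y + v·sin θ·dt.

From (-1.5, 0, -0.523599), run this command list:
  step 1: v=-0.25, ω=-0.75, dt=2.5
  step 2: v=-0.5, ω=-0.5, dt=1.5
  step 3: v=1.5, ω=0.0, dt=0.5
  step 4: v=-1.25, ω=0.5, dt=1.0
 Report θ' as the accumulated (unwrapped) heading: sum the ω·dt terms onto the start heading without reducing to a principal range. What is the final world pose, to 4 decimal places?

(-0.4246, 1.1006, -2.6486)

step 1: θ'=-2.3986 (R=0.3333) → pose (-1.5588, 0.5342, -2.3986)
step 2: θ'=-3.1486 (R=1.0000) → pose (-0.8753, 0.7977, -3.1486)
step 3: θ'=-3.1486 (straight) → pose (-1.6253, 0.8029, -3.1486)
step 4: θ'=-2.6486 (R=-2.5000) → pose (-0.4246, 1.1006, -2.6486)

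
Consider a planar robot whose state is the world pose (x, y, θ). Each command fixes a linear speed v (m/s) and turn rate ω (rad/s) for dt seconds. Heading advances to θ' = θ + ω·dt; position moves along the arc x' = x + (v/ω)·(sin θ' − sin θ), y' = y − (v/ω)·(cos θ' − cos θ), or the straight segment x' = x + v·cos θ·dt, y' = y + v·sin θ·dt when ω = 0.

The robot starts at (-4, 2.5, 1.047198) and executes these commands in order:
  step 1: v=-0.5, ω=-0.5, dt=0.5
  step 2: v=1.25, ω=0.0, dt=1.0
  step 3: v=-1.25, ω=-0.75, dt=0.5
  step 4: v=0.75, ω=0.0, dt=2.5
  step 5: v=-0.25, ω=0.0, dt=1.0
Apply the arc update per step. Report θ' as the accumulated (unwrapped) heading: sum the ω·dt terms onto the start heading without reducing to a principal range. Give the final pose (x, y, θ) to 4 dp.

step 1: θ'=0.7972 (R=1.0000) → pose (-4.1506, 2.3013, 0.7972)
step 2: θ'=0.7972 (straight) → pose (-3.2772, 3.1955, 0.7972)
step 3: θ'=0.4222 (R=1.6667) → pose (-3.7866, 2.8397, 0.4222)
step 4: θ'=0.4222 (straight) → pose (-2.0763, 3.6081, 0.4222)
step 5: θ'=0.4222 (straight) → pose (-2.3043, 3.5056, 0.4222)

(-2.3043, 3.5056, 0.4222)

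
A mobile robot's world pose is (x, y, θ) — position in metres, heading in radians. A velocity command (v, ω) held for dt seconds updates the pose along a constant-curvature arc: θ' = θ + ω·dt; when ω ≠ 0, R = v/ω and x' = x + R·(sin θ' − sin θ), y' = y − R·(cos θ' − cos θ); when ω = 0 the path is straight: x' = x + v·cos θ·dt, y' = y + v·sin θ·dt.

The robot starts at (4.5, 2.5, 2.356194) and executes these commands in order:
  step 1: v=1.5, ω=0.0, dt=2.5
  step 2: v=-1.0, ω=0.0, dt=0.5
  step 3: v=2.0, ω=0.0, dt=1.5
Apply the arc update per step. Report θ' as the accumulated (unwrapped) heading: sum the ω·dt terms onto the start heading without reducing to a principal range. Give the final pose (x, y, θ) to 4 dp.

step 1: θ'=2.3562 (straight) → pose (1.8484, 5.1517, 2.3562)
step 2: θ'=2.3562 (straight) → pose (2.2019, 4.7981, 2.3562)
step 3: θ'=2.3562 (straight) → pose (0.0806, 6.9194, 2.3562)

(0.0806, 6.9194, 2.3562)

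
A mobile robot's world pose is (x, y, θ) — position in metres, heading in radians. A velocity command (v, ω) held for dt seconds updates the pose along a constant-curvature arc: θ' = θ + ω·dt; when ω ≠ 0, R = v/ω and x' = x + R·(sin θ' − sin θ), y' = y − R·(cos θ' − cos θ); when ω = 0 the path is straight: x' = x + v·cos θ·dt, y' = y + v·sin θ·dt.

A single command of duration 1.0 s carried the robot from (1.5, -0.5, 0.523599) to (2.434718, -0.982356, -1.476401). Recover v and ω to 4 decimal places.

v = 1.2500, ω = -2.0000

Δθ = -1.476401 − 0.523599 = -2.000000
ω = Δθ/dt = -2.000000/1.0 = -2.0000
R = Δx/(sin θ' − sin θ) = -0.6250
v = R·ω = -0.6250·-2.0000 = 1.2500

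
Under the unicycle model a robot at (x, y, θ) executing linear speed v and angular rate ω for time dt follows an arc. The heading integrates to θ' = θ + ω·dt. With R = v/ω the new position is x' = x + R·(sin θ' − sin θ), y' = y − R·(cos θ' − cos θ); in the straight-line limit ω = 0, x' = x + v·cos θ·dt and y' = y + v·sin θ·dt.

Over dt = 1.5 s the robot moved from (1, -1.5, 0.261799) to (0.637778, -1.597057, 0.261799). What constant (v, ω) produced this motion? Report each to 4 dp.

v = -0.2500, ω = 0.0000

Δθ = 0.261799 − 0.261799 = 0.000000
ω = Δθ/dt = 0.000000/1.5 = 0.0000
ω = 0 → v = (Δx·cos θ + Δy·sin θ)/dt = -0.2500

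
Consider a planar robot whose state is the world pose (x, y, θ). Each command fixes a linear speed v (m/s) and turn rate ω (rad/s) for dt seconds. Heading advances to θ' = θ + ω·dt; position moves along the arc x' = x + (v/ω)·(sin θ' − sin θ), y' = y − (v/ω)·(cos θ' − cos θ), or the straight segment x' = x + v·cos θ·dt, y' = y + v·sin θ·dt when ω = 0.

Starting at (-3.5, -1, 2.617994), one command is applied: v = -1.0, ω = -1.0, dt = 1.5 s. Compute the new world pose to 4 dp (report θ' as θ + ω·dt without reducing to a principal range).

(-3.1008, -2.3035, 1.1180)

θ' = 2.6180 + -1.0·1.5 = 1.1180
R = v/ω = -1.0/-1.0 = 1.0000
x' = -3.5 + 1.0000·(sin 1.1180 − sin 2.6180) = -3.1008
y' = -1 − 1.0000·(cos 1.1180 − cos 2.6180) = -2.3035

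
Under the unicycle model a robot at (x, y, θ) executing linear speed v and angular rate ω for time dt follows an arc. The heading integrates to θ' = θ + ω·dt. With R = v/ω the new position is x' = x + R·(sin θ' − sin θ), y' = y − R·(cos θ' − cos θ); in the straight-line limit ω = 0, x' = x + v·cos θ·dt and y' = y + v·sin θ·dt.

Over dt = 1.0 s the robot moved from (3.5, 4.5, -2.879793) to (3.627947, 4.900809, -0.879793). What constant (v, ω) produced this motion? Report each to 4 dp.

v = -0.5000, ω = 2.0000

Δθ = -0.879793 − -2.879793 = 2.000000
ω = Δθ/dt = 2.000000/1.0 = 2.0000
R = −Δy/(cos θ' − cos θ) = -0.2500
v = R·ω = -0.2500·2.0000 = -0.5000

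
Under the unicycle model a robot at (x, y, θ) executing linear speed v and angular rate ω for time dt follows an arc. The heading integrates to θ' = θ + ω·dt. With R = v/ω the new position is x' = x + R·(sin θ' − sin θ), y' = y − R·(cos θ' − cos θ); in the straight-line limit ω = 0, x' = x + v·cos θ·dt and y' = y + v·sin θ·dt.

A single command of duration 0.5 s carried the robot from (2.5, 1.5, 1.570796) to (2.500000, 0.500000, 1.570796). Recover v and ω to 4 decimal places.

v = -2.0000, ω = 0.0000

Δθ = 1.570796 − 1.570796 = 0.000000
ω = Δθ/dt = 0.000000/0.5 = 0.0000
ω = 0 → v = (Δx·cos θ + Δy·sin θ)/dt = -2.0000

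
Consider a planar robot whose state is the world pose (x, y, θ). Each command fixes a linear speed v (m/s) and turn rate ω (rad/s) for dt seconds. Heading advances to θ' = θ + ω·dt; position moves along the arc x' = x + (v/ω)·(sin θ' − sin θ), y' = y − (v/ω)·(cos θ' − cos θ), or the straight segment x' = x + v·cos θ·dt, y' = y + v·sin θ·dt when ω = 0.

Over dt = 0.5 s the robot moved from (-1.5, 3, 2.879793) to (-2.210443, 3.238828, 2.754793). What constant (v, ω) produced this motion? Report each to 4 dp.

Δθ = 2.754793 − 2.879793 = -0.125000
ω = Δθ/dt = -0.125000/0.5 = -0.2500
R = Δx/(sin θ' − sin θ) = -6.0000
v = R·ω = -6.0000·-0.2500 = 1.5000

v = 1.5000, ω = -0.2500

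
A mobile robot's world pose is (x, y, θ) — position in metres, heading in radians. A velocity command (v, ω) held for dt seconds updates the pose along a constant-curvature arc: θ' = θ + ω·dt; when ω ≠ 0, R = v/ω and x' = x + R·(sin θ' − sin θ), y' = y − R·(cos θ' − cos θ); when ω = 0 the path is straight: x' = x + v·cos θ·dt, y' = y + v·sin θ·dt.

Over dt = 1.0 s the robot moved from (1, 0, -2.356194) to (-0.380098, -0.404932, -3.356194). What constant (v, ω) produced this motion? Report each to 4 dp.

v = 1.5000, ω = -1.0000

Δθ = -3.356194 − -2.356194 = -1.000000
ω = Δθ/dt = -1.000000/1.0 = -1.0000
R = Δx/(sin θ' − sin θ) = -1.5000
v = R·ω = -1.5000·-1.0000 = 1.5000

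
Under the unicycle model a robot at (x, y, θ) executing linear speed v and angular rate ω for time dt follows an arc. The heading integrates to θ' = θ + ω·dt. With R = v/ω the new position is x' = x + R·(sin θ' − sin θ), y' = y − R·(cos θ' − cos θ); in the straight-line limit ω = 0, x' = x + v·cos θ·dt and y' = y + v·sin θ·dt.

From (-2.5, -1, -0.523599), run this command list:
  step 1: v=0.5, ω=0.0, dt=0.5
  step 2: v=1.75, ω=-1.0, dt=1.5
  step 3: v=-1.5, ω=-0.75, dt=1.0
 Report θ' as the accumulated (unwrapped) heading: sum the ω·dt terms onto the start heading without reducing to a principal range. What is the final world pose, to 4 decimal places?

step 1: θ'=-0.5236 (straight) → pose (-2.2835, -1.1250, -0.5236)
step 2: θ'=-2.0236 (R=-1.7500) → pose (-1.5849, -3.4061, -2.0236)
step 3: θ'=-2.7736 (R=2.0000) → pose (-0.5059, -2.4150, -2.7736)

(-0.5059, -2.4150, -2.7736)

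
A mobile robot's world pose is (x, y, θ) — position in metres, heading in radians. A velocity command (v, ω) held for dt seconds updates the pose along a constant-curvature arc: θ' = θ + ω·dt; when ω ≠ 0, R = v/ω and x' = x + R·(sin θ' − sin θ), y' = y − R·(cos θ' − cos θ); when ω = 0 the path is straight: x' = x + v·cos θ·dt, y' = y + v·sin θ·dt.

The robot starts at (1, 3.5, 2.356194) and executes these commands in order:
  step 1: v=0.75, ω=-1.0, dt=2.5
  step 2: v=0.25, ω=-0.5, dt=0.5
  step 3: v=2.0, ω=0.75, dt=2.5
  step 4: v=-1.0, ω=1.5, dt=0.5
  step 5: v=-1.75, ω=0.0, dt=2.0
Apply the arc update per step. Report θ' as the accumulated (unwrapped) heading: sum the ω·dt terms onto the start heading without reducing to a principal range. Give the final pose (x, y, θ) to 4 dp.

step 1: θ'=-0.1438 (R=-0.7500) → pose (1.6378, 4.7726, -0.1438)
step 2: θ'=-0.3938 (R=-0.5000) → pose (1.7580, 4.7395, -0.3938)
step 3: θ'=1.4812 (R=2.6667) → pose (5.4372, 6.9634, 1.4812)
step 4: θ'=2.2312 (R=-0.6667) → pose (5.5747, 6.4948, 2.2312)
step 5: θ'=2.2312 (straight) → pose (7.7217, 3.7307, 2.2312)

(7.7217, 3.7307, 2.2312)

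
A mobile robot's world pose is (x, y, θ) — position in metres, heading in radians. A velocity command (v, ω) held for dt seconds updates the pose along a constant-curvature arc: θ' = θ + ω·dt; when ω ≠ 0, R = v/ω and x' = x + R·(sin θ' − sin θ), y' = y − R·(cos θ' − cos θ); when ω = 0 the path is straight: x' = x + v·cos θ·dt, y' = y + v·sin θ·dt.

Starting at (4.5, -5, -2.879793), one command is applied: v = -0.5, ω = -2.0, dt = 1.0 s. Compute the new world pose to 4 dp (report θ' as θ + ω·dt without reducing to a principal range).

θ' = -2.8798 + -2.0·1.0 = -4.8798
R = v/ω = -0.5/-2.0 = 0.2500
x' = 4.5 + 0.2500·(sin -4.8798 − sin -2.8798) = 4.8112
y' = -5 − 0.2500·(cos -4.8798 − cos -2.8798) = -5.2831

(4.8112, -5.2831, -4.8798)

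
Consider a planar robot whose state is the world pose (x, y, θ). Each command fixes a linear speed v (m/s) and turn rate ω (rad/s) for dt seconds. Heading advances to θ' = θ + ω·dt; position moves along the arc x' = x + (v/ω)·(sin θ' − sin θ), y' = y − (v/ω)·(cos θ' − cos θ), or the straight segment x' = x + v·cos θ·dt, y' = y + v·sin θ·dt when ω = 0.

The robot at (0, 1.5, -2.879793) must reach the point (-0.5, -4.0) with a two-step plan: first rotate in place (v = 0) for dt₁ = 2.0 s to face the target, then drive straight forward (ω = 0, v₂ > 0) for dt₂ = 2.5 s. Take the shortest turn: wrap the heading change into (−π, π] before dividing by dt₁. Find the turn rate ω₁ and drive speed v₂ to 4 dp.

heading to target = atan2(-4−1.5, -0.5−0) = -1.6615
Δθ = wrap(-1.6615 − -2.8798) = 1.2183; ω₁ = Δθ/dt₁ = 0.6092
distance = √((-0.5−0)² + (-4−1.5)²) = 5.5227; v₂ = distance/dt₂ = 2.2091

ω₁ = 0.6092, v₂ = 2.2091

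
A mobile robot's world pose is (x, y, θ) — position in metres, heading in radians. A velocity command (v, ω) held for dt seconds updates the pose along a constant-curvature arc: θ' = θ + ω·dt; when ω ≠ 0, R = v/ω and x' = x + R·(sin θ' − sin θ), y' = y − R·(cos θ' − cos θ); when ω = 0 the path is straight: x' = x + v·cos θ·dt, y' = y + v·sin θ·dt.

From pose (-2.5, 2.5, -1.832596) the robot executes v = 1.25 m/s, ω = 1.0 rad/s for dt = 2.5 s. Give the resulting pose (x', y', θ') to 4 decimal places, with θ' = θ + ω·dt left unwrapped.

θ' = -1.8326 + 1.0·2.5 = 0.6674
R = v/ω = 1.25/1.0 = 1.2500
x' = -2.5 + 1.2500·(sin 0.6674 − sin -1.8326) = -0.5189
y' = 2.5 − 1.2500·(cos 0.6674 − cos -1.8326) = 1.1947

(-0.5189, 1.1947, 0.6674)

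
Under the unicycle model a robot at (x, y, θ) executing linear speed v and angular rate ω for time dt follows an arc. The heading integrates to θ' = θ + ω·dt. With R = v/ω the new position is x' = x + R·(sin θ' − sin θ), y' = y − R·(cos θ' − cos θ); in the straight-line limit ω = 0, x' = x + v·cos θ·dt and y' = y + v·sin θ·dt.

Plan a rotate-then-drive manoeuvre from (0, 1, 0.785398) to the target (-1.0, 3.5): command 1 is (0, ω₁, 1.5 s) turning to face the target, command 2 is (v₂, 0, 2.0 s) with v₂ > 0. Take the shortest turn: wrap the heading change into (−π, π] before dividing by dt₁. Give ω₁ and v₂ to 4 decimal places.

ω₁ = 0.7773, v₂ = 1.3463

heading to target = atan2(3.5−1, -1−0) = 1.9513
Δθ = wrap(1.9513 − 0.7854) = 1.1659; ω₁ = Δθ/dt₁ = 0.7773
distance = √((-1−0)² + (3.5−1)²) = 2.6926; v₂ = distance/dt₂ = 1.3463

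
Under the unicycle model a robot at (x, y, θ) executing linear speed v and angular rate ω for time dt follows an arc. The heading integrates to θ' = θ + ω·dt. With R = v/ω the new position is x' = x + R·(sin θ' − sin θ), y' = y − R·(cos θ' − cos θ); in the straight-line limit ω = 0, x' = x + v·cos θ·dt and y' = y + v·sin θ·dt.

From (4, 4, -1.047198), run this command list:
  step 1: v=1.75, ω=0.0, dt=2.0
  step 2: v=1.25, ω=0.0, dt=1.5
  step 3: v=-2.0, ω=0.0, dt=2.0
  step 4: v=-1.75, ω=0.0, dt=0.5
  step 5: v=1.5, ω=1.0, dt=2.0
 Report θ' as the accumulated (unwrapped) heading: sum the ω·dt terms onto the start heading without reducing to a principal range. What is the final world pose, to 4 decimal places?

step 1: θ'=-1.0472 (straight) → pose (5.7500, 0.9689, -1.0472)
step 2: θ'=-1.0472 (straight) → pose (6.6875, -0.6549, -1.0472)
step 3: θ'=-1.0472 (straight) → pose (4.6875, 2.8092, -1.0472)
step 4: θ'=-1.0472 (straight) → pose (4.2500, 3.5670, -1.0472)
step 5: θ'=0.9528 (R=1.5000) → pose (6.7716, 3.4479, 0.9528)

(6.7716, 3.4479, 0.9528)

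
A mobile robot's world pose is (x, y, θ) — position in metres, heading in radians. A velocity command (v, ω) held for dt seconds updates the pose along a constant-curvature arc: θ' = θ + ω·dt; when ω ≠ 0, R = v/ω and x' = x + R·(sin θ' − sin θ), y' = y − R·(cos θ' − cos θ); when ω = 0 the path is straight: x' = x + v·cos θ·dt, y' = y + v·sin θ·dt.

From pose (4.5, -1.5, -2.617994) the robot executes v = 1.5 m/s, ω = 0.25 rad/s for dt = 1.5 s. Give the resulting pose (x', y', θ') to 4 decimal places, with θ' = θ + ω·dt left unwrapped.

θ' = -2.6180 + 0.25·1.5 = -2.2430
R = v/ω = 1.5/0.25 = 6.0000
x' = 4.5 + 6.0000·(sin -2.2430 − sin -2.6180) = 2.8053
y' = -1.5 − 6.0000·(cos -2.2430 − cos -2.6180) = -2.9599

(2.8053, -2.9599, -2.2430)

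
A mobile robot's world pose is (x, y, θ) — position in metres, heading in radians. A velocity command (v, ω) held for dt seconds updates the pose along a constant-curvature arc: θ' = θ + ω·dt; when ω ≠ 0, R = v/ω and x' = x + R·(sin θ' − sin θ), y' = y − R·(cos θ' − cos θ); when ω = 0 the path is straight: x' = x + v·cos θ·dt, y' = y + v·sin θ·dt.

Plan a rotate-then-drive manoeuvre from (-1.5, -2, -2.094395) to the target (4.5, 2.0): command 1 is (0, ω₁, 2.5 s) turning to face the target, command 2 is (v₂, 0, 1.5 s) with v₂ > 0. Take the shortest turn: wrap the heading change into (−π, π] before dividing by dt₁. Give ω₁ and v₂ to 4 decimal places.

ω₁ = 1.0730, v₂ = 4.8074

heading to target = atan2(2−-2, 4.5−-1.5) = 0.5880
Δθ = wrap(0.5880 − -2.0944) = 2.6824; ω₁ = Δθ/dt₁ = 1.0730
distance = √((4.5−-1.5)² + (2−-2)²) = 7.2111; v₂ = distance/dt₂ = 4.8074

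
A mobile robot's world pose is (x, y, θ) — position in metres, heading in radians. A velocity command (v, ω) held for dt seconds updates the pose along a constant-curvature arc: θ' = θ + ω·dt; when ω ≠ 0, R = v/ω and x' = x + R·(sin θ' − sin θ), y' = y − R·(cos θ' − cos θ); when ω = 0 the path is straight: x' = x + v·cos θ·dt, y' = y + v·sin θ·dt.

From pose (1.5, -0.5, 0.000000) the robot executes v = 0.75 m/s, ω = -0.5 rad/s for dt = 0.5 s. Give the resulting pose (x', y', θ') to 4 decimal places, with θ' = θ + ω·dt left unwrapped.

θ' = 0.0000 + -0.5·0.5 = -0.2500
R = v/ω = 0.75/-0.5 = -1.5000
x' = 1.5 + -1.5000·(sin -0.2500 − sin 0.0000) = 1.8711
y' = -0.5 − -1.5000·(cos -0.2500 − cos 0.0000) = -0.5466

(1.8711, -0.5466, -0.2500)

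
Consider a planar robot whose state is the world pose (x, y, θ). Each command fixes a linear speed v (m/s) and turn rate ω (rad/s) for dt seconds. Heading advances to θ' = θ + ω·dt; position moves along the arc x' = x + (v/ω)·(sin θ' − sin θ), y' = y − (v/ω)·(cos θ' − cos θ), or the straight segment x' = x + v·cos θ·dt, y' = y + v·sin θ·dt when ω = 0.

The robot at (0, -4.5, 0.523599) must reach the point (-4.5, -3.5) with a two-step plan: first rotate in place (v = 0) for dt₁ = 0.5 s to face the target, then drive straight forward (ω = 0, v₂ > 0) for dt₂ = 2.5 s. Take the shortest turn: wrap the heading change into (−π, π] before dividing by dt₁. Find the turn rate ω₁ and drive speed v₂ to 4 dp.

ω₁ = 4.7986, v₂ = 1.8439

heading to target = atan2(-3.5−-4.5, -4.5−0) = 2.9229
Δθ = wrap(2.9229 − 0.5236) = 2.3993; ω₁ = Δθ/dt₁ = 4.7986
distance = √((-4.5−0)² + (-3.5−-4.5)²) = 4.6098; v₂ = distance/dt₂ = 1.8439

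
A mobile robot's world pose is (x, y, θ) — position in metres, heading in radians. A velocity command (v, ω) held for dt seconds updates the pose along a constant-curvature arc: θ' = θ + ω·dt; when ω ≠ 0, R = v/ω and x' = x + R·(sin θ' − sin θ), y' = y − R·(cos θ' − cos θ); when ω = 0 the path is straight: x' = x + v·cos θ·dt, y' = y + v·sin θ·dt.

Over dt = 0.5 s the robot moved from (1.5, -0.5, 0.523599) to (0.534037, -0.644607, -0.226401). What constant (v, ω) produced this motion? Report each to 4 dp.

Δθ = -0.226401 − 0.523599 = -0.750000
ω = Δθ/dt = -0.750000/0.5 = -1.5000
R = Δx/(sin θ' − sin θ) = 1.3333
v = R·ω = 1.3333·-1.5000 = -2.0000

v = -2.0000, ω = -1.5000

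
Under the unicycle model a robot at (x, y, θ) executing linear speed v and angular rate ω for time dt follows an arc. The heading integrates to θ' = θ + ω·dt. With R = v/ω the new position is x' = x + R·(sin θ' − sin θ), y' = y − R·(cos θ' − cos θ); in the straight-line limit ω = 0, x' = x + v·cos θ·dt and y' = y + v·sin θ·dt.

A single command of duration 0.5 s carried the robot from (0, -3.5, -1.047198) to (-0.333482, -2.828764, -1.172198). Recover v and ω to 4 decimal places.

v = -1.5000, ω = -0.2500

Δθ = -1.172198 − -1.047198 = -0.125000
ω = Δθ/dt = -0.125000/0.5 = -0.2500
R = −Δy/(cos θ' − cos θ) = 6.0000
v = R·ω = 6.0000·-0.2500 = -1.5000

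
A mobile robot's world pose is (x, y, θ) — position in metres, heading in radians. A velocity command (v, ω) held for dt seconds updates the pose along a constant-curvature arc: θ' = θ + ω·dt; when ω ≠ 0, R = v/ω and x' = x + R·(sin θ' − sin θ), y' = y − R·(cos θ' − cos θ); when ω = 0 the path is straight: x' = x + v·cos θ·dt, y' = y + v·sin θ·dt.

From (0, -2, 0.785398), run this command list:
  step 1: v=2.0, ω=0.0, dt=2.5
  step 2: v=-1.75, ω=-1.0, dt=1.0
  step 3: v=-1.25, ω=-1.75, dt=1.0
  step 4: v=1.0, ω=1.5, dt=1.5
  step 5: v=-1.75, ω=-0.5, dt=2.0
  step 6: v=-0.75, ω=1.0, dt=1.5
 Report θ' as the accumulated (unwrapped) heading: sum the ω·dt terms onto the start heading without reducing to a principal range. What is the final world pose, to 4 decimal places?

(-2.0796, 1.8181, 0.7854)

step 1: θ'=0.7854 (straight) → pose (3.5355, 1.5355, 0.7854)
step 2: θ'=-0.2146 (R=1.7500) → pose (1.9254, 1.0631, -0.2146)
step 3: θ'=-1.9646 (R=0.7143) → pose (1.4179, 2.0351, -1.9646)
step 4: θ'=0.2854 (R=0.6667) → pose (2.2213, 1.1396, 0.2854)
step 5: θ'=-0.7146 (R=3.5000) → pose (-1.0577, 1.8543, -0.7146)
step 6: θ'=0.7854 (R=-0.7500) → pose (-2.0796, 1.8181, 0.7854)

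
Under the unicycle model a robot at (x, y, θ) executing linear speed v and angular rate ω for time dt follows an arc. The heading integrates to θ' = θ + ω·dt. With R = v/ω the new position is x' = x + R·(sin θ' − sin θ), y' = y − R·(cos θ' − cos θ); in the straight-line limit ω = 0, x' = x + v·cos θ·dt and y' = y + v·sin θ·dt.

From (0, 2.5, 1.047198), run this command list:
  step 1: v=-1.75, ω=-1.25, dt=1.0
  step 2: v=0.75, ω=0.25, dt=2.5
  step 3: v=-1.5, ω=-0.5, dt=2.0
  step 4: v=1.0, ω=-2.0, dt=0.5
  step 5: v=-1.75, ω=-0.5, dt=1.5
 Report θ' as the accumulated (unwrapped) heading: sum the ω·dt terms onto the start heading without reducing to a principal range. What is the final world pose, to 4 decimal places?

(-1.3460, 4.2110, -2.3278)

step 1: θ'=-0.2028 (R=1.4000) → pose (-1.4944, 1.8287, -0.2028)
step 2: θ'=0.4222 (R=3.0000) → pose (0.3391, 2.0306, 0.4222)
step 3: θ'=-0.5778 (R=3.0000) → pose (-2.5287, 2.2542, -0.5778)
step 4: θ'=-1.5778 (R=-0.5000) → pose (-2.3018, 1.8319, -1.5778)
step 5: θ'=-2.3278 (R=3.5000) → pose (-1.3460, 4.2110, -2.3278)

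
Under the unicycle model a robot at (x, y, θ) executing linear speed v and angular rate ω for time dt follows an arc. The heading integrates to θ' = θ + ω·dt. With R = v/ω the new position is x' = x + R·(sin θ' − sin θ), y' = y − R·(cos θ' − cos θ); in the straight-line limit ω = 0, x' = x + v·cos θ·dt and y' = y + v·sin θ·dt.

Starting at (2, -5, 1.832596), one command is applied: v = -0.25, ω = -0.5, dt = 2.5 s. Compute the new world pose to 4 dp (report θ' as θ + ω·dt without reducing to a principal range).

θ' = 1.8326 + -0.5·2.5 = 0.5826
R = v/ω = -0.25/-0.5 = 0.5000
x' = 2 + 0.5000·(sin 0.5826 − sin 1.8326) = 1.7921
y' = -5 − 0.5000·(cos 0.5826 − cos 1.8326) = -5.5469

(1.7921, -5.5469, 0.5826)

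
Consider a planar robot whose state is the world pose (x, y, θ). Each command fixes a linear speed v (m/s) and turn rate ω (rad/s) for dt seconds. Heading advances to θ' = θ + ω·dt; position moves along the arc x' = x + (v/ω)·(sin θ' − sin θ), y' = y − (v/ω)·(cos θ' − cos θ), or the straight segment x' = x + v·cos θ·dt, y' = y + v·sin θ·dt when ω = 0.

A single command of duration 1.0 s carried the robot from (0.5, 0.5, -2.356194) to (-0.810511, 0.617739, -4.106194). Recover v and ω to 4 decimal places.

Δθ = -4.106194 − -2.356194 = -1.750000
ω = Δθ/dt = -1.750000/1.0 = -1.7500
R = Δx/(sin θ' − sin θ) = -0.8571
v = R·ω = -0.8571·-1.7500 = 1.5000

v = 1.5000, ω = -1.7500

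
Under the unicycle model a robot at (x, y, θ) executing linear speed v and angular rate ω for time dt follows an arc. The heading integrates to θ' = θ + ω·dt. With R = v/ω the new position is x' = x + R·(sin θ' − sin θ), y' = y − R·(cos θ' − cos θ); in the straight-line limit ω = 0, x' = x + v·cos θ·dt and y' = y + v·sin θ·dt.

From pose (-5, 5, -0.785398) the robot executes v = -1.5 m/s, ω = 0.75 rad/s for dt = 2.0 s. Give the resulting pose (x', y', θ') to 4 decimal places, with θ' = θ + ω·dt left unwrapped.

θ' = -0.7854 + 0.75·2.0 = 0.7146
R = v/ω = -1.5/0.75 = -2.0000
x' = -5 + -2.0000·(sin 0.7146 − sin -0.7854) = -7.7248
y' = 5 − -2.0000·(cos 0.7146 − cos -0.7854) = 5.0965

(-7.7248, 5.0965, 0.7146)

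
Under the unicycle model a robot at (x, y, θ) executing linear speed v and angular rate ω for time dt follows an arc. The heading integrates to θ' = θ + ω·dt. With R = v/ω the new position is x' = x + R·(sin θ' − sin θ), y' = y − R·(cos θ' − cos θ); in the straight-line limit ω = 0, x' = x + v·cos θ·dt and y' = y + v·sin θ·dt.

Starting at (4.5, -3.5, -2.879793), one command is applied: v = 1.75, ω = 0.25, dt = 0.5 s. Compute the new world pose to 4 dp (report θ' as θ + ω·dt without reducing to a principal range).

(3.6712, -3.7786, -2.7548)

θ' = -2.8798 + 0.25·0.5 = -2.7548
R = v/ω = 1.75/0.25 = 7.0000
x' = 4.5 + 7.0000·(sin -2.7548 − sin -2.8798) = 3.6712
y' = -3.5 − 7.0000·(cos -2.7548 − cos -2.8798) = -3.7786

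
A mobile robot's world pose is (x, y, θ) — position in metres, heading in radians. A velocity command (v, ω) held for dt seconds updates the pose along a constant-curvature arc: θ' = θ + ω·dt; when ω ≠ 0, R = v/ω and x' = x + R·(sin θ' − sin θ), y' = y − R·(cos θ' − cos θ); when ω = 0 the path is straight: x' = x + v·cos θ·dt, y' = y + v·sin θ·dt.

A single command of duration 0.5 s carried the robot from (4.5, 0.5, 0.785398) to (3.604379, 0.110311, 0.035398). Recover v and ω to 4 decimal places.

Δθ = 0.035398 − 0.785398 = -0.750000
ω = Δθ/dt = -0.750000/0.5 = -1.5000
R = Δx/(sin θ' − sin θ) = 1.3333
v = R·ω = 1.3333·-1.5000 = -2.0000

v = -2.0000, ω = -1.5000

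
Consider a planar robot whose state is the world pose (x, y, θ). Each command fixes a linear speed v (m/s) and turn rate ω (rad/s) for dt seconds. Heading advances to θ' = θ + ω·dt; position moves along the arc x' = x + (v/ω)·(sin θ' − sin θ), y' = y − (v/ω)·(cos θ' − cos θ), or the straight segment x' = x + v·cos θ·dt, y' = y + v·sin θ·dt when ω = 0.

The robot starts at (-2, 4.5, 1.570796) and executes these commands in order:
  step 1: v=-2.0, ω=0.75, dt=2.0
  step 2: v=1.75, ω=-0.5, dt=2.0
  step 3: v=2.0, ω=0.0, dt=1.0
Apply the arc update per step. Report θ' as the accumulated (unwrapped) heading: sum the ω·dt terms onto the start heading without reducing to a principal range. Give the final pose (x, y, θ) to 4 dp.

(-3.3048, 5.4084, 2.0708)

step 1: θ'=3.0708 (R=-2.6667) → pose (0.4780, 1.8400, 3.0708)
step 2: θ'=2.0708 (R=-3.5000) → pose (-2.3459, 3.6533, 2.0708)
step 3: θ'=2.0708 (straight) → pose (-3.3048, 5.4084, 2.0708)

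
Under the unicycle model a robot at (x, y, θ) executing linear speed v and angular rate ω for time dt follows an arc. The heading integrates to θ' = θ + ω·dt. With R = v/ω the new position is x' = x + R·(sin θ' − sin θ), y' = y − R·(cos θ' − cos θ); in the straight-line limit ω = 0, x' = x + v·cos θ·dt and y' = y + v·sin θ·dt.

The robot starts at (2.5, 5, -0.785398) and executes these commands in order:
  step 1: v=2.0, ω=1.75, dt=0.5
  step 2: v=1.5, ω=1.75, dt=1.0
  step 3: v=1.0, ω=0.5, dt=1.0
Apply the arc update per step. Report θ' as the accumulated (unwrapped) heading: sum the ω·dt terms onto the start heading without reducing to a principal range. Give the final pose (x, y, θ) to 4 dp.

(3.6694, 6.6106, 2.3396)

step 1: θ'=0.0896 (R=1.1429) → pose (3.4104, 4.6698, 0.0896)
step 2: θ'=1.8396 (R=0.8571) → pose (4.1601, 5.7512, 1.8396)
step 3: θ'=2.3396 (R=2.0000) → pose (3.6694, 6.6106, 2.3396)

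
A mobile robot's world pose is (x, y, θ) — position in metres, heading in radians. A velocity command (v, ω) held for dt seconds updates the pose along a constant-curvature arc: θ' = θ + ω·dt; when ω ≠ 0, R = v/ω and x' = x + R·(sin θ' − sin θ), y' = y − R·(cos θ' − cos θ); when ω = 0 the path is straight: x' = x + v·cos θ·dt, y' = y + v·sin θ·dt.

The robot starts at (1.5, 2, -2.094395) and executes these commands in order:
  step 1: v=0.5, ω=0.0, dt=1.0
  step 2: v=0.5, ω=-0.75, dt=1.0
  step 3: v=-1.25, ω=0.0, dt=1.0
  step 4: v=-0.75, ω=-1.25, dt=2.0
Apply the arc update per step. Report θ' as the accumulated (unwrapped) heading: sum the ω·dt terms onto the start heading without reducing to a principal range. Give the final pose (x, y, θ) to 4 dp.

(2.7229, 0.7008, -5.3444)

step 1: θ'=-2.0944 (straight) → pose (1.2500, 1.5670, -2.0944)
step 2: θ'=-2.8444 (R=-0.6667) → pose (0.8679, 1.2629, -2.8444)
step 3: θ'=-2.8444 (straight) → pose (2.0631, 1.6289, -2.8444)
step 4: θ'=-5.3444 (R=0.6000) → pose (2.7229, 0.7008, -5.3444)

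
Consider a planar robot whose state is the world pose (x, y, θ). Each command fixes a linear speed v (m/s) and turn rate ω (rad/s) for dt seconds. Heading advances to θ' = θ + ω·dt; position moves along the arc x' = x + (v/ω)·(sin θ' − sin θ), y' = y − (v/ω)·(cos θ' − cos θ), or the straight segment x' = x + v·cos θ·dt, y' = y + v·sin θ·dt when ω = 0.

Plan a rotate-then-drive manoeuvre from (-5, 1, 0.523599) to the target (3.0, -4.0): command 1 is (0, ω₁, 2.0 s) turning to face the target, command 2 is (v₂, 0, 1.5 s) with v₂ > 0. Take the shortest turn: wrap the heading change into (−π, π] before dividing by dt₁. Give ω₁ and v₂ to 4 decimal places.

heading to target = atan2(-4−1, 3−-5) = -0.5586
Δθ = wrap(-0.5586 − 0.5236) = -1.0822; ω₁ = Δθ/dt₁ = -0.5411
distance = √((3−-5)² + (-4−1)²) = 9.4340; v₂ = distance/dt₂ = 6.2893

ω₁ = -0.5411, v₂ = 6.2893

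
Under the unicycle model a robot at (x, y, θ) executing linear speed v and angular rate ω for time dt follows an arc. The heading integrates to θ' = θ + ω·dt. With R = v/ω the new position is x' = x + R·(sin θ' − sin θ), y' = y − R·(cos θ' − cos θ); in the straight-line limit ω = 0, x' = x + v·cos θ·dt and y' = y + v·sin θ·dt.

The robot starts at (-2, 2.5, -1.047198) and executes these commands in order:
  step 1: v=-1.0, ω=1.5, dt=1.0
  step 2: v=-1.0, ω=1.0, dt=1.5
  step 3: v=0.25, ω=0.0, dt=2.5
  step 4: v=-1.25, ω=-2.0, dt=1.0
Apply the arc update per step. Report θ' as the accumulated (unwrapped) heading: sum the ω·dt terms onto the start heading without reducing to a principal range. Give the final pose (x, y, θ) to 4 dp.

(-4.2019, 1.2168, -0.0472)

step 1: θ'=0.4528 (R=-0.6667) → pose (-2.8690, 2.7662, 0.4528)
step 2: θ'=1.9528 (R=-1.0000) → pose (-3.3594, 1.4941, 1.9528)
step 3: θ'=1.9528 (straight) → pose (-3.5924, 2.0741, 1.9528)
step 4: θ'=-0.0472 (R=0.6250) → pose (-4.2019, 1.2168, -0.0472)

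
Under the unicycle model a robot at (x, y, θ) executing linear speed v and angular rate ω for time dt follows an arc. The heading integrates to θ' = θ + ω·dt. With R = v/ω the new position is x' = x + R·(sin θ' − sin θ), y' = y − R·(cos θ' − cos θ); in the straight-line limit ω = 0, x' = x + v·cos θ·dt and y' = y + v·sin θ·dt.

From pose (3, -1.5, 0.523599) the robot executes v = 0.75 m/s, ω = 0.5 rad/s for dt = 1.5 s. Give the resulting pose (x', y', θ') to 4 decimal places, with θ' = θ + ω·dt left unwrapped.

(3.6842, -0.6402, 1.2736)

θ' = 0.5236 + 0.5·1.5 = 1.2736
R = v/ω = 0.75/0.5 = 1.5000
x' = 3 + 1.5000·(sin 1.2736 − sin 0.5236) = 3.6842
y' = -1.5 − 1.5000·(cos 1.2736 − cos 0.5236) = -0.6402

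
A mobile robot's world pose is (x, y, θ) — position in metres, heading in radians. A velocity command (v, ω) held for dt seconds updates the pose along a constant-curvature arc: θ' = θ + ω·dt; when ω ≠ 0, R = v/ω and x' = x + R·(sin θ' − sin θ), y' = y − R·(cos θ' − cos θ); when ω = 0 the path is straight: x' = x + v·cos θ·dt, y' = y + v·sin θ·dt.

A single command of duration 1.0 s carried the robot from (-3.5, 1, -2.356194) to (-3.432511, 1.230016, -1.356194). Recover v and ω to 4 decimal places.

v = -0.2500, ω = 1.0000

Δθ = -1.356194 − -2.356194 = 1.000000
ω = Δθ/dt = 1.000000/1.0 = 1.0000
R = −Δy/(cos θ' − cos θ) = -0.2500
v = R·ω = -0.2500·1.0000 = -0.2500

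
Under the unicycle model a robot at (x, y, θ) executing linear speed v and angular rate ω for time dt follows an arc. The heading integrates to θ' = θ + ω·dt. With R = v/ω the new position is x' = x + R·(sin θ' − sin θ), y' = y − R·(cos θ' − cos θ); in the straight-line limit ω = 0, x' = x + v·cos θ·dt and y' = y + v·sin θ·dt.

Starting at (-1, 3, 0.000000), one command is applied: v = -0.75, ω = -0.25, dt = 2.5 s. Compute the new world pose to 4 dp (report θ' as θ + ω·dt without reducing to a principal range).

θ' = 0.0000 + -0.25·2.5 = -0.6250
R = v/ω = -0.75/-0.25 = 3.0000
x' = -1 + 3.0000·(sin -0.6250 − sin 0.0000) = -2.7553
y' = 3 − 3.0000·(cos -0.6250 − cos 0.0000) = 3.5671

(-2.7553, 3.5671, -0.6250)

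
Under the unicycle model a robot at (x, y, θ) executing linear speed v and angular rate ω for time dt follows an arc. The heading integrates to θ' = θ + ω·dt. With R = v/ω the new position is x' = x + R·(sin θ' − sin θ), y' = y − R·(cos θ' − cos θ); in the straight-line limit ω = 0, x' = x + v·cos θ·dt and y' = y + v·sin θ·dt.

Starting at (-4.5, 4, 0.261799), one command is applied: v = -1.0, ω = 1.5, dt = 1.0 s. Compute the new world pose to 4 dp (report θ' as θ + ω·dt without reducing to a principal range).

(-4.9820, 3.2295, 1.7618)

θ' = 0.2618 + 1.5·1.0 = 1.7618
R = v/ω = -1.0/1.5 = -0.6667
x' = -4.5 + -0.6667·(sin 1.7618 − sin 0.2618) = -4.9820
y' = 4 − -0.6667·(cos 1.7618 − cos 0.2618) = 3.2295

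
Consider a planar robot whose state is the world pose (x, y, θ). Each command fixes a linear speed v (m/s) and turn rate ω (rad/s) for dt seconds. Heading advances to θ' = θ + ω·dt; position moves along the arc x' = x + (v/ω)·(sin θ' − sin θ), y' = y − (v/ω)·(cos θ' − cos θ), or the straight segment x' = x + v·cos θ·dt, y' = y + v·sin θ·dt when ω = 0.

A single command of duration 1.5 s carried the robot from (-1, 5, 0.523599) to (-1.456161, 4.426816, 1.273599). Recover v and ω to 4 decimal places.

v = -0.5000, ω = 0.5000

Δθ = 1.273599 − 0.523599 = 0.750000
ω = Δθ/dt = 0.750000/1.5 = 0.5000
R = −Δy/(cos θ' − cos θ) = -1.0000
v = R·ω = -1.0000·0.5000 = -0.5000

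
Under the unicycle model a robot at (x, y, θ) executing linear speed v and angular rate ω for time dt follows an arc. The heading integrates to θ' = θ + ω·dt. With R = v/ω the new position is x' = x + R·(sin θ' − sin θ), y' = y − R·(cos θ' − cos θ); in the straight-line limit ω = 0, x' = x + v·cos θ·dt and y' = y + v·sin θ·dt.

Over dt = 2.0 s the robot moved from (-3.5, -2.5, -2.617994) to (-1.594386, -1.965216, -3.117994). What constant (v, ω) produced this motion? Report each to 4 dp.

v = -1.0000, ω = -0.2500

Δθ = -3.117994 − -2.617994 = -0.500000
ω = Δθ/dt = -0.500000/2.0 = -0.2500
R = Δx/(sin θ' − sin θ) = 4.0000
v = R·ω = 4.0000·-0.2500 = -1.0000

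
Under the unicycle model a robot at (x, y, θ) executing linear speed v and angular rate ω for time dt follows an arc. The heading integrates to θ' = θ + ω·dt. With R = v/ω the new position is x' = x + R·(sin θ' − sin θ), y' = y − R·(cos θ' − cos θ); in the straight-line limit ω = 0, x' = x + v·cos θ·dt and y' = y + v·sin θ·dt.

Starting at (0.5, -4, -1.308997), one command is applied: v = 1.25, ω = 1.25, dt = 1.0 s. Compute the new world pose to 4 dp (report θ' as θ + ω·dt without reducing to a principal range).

θ' = -1.3090 + 1.25·1.0 = -0.0590
R = v/ω = 1.25/1.25 = 1.0000
x' = 0.5 + 1.0000·(sin -0.0590 − sin -1.3090) = 1.4070
y' = -4 − 1.0000·(cos -0.0590 − cos -1.3090) = -4.7394

(1.4070, -4.7394, -0.0590)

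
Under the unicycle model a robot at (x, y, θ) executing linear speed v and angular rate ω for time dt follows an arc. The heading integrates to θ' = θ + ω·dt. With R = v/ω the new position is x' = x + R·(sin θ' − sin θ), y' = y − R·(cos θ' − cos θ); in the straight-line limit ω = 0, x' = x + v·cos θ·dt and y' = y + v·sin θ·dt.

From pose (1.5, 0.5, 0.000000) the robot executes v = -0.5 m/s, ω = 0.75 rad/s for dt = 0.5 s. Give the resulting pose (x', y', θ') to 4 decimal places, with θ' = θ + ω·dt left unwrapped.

θ' = 0.0000 + 0.75·0.5 = 0.3750
R = v/ω = -0.5/0.75 = -0.6667
x' = 1.5 + -0.6667·(sin 0.3750 − sin 0.0000) = 1.2558
y' = 0.5 − -0.6667·(cos 0.3750 − cos 0.0000) = 0.4537

(1.2558, 0.4537, 0.3750)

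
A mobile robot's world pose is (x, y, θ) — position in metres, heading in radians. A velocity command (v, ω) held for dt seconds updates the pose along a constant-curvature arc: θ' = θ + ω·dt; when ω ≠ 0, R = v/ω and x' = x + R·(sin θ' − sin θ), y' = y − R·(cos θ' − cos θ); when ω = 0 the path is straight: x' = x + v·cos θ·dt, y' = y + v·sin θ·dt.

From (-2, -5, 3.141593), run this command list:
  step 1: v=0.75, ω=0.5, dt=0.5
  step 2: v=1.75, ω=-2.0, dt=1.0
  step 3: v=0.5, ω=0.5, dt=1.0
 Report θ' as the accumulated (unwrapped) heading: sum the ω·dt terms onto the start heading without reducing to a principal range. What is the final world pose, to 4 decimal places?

step 1: θ'=3.3916 (R=1.5000) → pose (-2.3711, -5.0466, 3.3916)
step 2: θ'=1.3916 (R=-0.8750) → pose (-3.4486, -4.0429, 1.3916)
step 3: θ'=1.8916 (R=1.0000) → pose (-3.4836, -3.5493, 1.8916)

(-3.4836, -3.5493, 1.8916)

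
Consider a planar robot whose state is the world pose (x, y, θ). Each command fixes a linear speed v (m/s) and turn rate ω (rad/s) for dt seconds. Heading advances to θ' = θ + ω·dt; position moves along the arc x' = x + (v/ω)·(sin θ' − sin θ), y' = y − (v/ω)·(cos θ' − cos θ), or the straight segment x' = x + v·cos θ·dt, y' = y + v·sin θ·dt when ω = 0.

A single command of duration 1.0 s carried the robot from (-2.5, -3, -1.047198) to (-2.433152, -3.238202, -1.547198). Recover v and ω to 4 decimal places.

v = 0.2500, ω = -0.5000

Δθ = -1.547198 − -1.047198 = -0.500000
ω = Δθ/dt = -0.500000/1.0 = -0.5000
R = −Δy/(cos θ' − cos θ) = -0.5000
v = R·ω = -0.5000·-0.5000 = 0.2500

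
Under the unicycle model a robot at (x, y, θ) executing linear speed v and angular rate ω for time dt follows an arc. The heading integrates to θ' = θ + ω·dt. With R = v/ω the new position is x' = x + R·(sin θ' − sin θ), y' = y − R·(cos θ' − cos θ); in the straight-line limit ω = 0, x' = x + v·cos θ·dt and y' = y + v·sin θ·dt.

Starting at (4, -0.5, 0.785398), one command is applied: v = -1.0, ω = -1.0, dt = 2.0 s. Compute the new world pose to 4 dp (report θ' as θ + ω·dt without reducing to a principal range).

(2.3557, -0.1416, -1.2146)

θ' = 0.7854 + -1.0·2.0 = -1.2146
R = v/ω = -1.0/-1.0 = 1.0000
x' = 4 + 1.0000·(sin -1.2146 − sin 0.7854) = 2.3557
y' = -0.5 − 1.0000·(cos -1.2146 − cos 0.7854) = -0.1416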